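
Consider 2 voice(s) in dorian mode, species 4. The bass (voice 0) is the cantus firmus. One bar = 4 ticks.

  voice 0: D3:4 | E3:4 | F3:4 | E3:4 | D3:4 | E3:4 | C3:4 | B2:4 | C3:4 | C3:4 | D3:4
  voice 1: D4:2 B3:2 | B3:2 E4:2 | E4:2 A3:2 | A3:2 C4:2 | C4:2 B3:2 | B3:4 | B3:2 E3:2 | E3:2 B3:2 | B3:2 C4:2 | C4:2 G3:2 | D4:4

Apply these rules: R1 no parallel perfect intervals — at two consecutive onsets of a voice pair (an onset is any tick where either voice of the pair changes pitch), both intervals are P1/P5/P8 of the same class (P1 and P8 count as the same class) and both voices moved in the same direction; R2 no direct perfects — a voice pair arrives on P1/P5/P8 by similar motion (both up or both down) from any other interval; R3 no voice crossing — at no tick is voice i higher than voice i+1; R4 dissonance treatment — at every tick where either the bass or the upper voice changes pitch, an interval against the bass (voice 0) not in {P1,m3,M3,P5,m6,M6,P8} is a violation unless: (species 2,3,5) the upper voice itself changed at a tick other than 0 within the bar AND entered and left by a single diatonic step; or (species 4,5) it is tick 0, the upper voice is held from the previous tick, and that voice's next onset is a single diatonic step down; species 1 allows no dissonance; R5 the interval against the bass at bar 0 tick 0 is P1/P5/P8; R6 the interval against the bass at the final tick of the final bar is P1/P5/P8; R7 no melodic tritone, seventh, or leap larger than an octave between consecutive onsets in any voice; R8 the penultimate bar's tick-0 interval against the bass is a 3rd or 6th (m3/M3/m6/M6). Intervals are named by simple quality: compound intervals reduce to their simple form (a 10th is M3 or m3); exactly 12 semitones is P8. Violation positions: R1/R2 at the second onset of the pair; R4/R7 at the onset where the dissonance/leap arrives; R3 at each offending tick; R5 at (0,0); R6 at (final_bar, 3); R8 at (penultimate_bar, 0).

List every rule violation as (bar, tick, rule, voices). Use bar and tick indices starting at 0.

(2, 0, R4, (0, 1))
(3, 0, R4, (0, 1))
(6, 0, R4, (0, 1))
(7, 0, R4, (0, 1))
(8, 0, R4, (0, 1))
(9, 0, R8, (0, 1))
(10, 0, R2, (0, 1))

bar 0: v0=D3 v1=D4 downbeat P8
bar 1: v0=E3 v1=B3 downbeat P5
bar 2: v0=F3 v1=E4 downbeat M7
bar 3: v0=E3 v1=A3 downbeat P4
bar 4: v0=D3 v1=C4 downbeat m7
bar 5: v0=E3 v1=B3 downbeat P5
bar 6: v0=C3 v1=B3 downbeat M7
bar 7: v0=B2 v1=E3 downbeat P4
bar 8: v0=C3 v1=B3 downbeat M7
bar 9: v0=C3 v1=C4 downbeat P8
bar 10: v0=D3 v1=D4 downbeat P8
  -> R4 @ bar 2 tick 0 v(0, 1): F3/E4 M7 untreated
  -> R4 @ bar 3 tick 0 v(0, 1): E3/A3 P4 untreated
  -> R4 @ bar 6 tick 0 v(0, 1): C3/B3 M7 untreated
  -> R4 @ bar 7 tick 0 v(0, 1): B2/E3 P4 untreated
  -> R4 @ bar 8 tick 0 v(0, 1): C3/B3 M7 untreated
  -> R8 @ bar 9 tick 0 v(0, 1): penult P8 not 3rd/6th
  -> R2 @ bar 10 tick 0 v(0, 1): C3/G3 P5 -> D3/D4 P8 similar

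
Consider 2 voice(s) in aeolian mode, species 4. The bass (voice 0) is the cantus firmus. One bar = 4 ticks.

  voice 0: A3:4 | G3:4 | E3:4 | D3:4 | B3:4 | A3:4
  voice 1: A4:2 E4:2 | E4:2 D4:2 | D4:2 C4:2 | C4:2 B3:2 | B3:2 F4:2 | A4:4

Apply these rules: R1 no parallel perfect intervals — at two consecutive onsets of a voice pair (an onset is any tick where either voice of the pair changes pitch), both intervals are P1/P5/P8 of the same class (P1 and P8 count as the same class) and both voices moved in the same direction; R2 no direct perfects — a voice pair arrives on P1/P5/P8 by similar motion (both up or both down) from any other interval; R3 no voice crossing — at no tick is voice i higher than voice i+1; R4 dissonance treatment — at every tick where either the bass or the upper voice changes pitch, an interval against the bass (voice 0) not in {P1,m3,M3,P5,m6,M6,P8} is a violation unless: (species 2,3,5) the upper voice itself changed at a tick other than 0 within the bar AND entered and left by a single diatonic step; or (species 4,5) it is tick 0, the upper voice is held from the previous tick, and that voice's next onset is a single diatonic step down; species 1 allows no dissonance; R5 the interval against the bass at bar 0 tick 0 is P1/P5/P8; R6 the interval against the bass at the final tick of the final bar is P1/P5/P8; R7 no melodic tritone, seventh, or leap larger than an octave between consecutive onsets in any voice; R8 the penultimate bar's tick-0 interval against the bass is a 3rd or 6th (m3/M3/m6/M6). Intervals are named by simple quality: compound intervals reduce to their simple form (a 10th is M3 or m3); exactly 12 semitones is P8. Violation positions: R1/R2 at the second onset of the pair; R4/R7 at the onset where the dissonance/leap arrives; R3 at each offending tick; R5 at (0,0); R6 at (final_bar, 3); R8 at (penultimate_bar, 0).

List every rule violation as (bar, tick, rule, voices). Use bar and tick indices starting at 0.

(4, 0, R8, (0, 1))
(4, 2, R4, (0, 1))
(4, 2, R7, (1,))

bar 0: v0=A3 v1=A4 downbeat P8
bar 1: v0=G3 v1=E4 downbeat M6
bar 2: v0=E3 v1=D4 downbeat m7
bar 3: v0=D3 v1=C4 downbeat m7
bar 4: v0=B3 v1=B3 downbeat P1
bar 5: v0=A3 v1=A4 downbeat P8
  -> R8 @ bar 4 tick 0 v(0, 1): penult P1 not 3rd/6th
  -> R4 @ bar 4 tick 2 v(0, 1): B3/F4 TT untreated
  -> R7 @ bar 4 tick 2 v(1,): B3->F4 leap 6st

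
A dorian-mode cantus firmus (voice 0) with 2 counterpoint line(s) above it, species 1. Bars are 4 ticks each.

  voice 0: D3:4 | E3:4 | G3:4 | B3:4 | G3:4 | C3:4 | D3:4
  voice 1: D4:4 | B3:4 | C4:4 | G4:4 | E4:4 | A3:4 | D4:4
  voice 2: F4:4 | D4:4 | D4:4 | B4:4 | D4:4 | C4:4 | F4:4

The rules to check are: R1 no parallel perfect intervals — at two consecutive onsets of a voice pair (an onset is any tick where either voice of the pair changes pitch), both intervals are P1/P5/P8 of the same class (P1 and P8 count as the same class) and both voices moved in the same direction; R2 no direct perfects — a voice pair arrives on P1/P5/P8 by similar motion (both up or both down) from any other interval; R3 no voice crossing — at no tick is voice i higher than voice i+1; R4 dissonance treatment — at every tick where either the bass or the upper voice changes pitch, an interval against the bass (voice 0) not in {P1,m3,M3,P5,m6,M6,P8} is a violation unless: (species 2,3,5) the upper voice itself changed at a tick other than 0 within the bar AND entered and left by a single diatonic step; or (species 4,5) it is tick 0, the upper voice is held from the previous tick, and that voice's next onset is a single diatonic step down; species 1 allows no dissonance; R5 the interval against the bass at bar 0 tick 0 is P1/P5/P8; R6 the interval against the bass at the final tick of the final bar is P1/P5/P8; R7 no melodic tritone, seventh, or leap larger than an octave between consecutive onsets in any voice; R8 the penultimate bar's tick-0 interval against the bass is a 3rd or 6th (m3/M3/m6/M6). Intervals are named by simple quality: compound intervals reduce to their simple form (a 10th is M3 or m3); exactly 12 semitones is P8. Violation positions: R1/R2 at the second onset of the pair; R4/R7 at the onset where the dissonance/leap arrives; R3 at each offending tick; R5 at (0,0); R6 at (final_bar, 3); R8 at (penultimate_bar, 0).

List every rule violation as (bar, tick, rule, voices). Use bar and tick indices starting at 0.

bar 0: v0=D3 v1=D4 v2=F4 downbeat m3
bar 1: v0=E3 v1=B3 v2=D4 downbeat m7
bar 2: v0=G3 v1=C4 v2=D4 downbeat P5
bar 3: v0=B3 v1=G4 v2=B4 downbeat P8
bar 4: v0=G3 v1=E4 v2=D4 downbeat P5
bar 5: v0=C3 v1=A3 v2=C4 downbeat P8
bar 6: v0=D3 v1=D4 v2=F4 downbeat m3
  -> R5 @ bar 0 tick 0 v(0, 2): opens on m3
  -> R4 @ bar 1 tick 0 v(0, 2): E3/D4 m7 untreated
  -> R4 @ bar 2 tick 0 v(0, 1): G3/C4 P4 untreated
  -> R2 @ bar 3 tick 0 v(0, 2): G3/D4 P5 -> B3/B4 P8 similar
  -> R2 @ bar 4 tick 0 v(0, 2): B3/B4 P8 -> G3/D4 P5 similar
  -> R3 @ bar 4 tick 0 v(1, 2): E4 above D4
  -> R3 @ bar 4 tick 1 v(1, 2): E4 above D4
  -> R3 @ bar 4 tick 2 v(1, 2): E4 above D4
  -> R3 @ bar 4 tick 3 v(1, 2): E4 above D4
  -> R2 @ bar 5 tick 0 v(0, 2): G3/D4 P5 -> C3/C4 P8 similar
  -> R8 @ bar 5 tick 0 v(0, 2): penult P8 not 3rd/6th
  -> R2 @ bar 6 tick 0 v(0, 1): C3/A3 M6 -> D3/D4 P8 similar
  -> R6 @ bar 6 tick 3 v(0, 2): closes on m3

(0, 0, R5, (0, 2))
(1, 0, R4, (0, 2))
(2, 0, R4, (0, 1))
(3, 0, R2, (0, 2))
(4, 0, R2, (0, 2))
(4, 0, R3, (1, 2))
(4, 1, R3, (1, 2))
(4, 2, R3, (1, 2))
(4, 3, R3, (1, 2))
(5, 0, R2, (0, 2))
(5, 0, R8, (0, 2))
(6, 0, R2, (0, 1))
(6, 3, R6, (0, 2))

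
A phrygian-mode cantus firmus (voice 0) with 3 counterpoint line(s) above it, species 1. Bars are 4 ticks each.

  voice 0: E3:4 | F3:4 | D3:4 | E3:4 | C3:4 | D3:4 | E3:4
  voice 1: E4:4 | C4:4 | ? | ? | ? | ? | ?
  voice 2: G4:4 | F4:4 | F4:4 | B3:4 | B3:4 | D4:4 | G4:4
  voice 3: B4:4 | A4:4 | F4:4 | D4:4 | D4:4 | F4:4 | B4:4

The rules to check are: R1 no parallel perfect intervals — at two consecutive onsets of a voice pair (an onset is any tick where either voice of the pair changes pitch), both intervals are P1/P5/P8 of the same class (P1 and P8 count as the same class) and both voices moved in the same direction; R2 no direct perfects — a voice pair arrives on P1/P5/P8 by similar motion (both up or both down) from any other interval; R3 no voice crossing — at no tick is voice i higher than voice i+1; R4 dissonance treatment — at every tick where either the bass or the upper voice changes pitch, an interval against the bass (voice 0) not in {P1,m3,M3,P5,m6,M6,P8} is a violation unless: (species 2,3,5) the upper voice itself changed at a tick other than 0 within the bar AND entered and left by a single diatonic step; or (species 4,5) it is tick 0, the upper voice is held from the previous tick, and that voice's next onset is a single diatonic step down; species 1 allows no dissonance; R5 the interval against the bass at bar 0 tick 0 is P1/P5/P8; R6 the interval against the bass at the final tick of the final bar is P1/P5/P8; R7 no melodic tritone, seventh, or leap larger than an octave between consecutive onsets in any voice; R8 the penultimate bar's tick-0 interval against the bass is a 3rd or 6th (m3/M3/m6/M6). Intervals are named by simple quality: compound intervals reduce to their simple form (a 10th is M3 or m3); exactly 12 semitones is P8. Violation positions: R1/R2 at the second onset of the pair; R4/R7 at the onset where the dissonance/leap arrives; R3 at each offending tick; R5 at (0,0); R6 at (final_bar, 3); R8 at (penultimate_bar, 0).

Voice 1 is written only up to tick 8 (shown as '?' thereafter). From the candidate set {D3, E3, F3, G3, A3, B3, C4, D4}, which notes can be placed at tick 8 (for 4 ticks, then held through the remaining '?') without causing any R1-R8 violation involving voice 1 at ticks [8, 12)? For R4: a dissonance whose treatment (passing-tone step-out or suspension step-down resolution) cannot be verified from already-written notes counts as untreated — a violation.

D3: violates R2,R7
E3: violates R4
F3: violates R2
G3: violates R4
A3: violates R1
B3: legal
C4: violates R4
D4: legal

{B3, D4}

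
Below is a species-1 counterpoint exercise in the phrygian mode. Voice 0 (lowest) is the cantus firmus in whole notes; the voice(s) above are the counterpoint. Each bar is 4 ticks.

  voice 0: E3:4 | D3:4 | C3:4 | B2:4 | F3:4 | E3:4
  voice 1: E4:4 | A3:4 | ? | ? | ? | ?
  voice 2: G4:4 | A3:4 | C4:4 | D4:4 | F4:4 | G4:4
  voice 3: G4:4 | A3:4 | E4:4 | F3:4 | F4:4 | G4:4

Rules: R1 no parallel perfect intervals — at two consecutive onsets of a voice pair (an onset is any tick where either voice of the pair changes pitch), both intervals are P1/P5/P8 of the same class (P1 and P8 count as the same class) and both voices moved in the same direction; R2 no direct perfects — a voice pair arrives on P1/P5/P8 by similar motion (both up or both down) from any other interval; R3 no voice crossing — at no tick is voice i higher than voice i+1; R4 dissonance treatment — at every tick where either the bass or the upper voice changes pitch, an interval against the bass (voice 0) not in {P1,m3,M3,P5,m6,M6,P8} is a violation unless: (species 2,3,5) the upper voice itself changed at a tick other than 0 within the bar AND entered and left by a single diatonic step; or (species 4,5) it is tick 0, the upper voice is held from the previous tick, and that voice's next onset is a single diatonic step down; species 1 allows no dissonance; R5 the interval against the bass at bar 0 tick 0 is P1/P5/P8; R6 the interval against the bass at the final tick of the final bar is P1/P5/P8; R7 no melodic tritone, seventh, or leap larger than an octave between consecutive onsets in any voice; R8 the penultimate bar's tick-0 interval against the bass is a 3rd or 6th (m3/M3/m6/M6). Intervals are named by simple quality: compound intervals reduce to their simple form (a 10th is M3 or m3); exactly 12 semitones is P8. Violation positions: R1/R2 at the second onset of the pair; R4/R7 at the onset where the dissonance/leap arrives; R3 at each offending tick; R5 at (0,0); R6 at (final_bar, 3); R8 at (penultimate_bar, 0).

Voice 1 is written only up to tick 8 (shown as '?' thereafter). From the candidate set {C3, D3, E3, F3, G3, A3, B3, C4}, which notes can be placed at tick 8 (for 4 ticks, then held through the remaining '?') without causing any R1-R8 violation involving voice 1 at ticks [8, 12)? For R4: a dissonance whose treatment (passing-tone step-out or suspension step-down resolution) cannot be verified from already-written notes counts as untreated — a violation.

{A3, E3}

C3: violates R2
D3: violates R4
E3: legal
F3: violates R4
G3: violates R1
A3: legal
B3: violates R4
C4: violates R1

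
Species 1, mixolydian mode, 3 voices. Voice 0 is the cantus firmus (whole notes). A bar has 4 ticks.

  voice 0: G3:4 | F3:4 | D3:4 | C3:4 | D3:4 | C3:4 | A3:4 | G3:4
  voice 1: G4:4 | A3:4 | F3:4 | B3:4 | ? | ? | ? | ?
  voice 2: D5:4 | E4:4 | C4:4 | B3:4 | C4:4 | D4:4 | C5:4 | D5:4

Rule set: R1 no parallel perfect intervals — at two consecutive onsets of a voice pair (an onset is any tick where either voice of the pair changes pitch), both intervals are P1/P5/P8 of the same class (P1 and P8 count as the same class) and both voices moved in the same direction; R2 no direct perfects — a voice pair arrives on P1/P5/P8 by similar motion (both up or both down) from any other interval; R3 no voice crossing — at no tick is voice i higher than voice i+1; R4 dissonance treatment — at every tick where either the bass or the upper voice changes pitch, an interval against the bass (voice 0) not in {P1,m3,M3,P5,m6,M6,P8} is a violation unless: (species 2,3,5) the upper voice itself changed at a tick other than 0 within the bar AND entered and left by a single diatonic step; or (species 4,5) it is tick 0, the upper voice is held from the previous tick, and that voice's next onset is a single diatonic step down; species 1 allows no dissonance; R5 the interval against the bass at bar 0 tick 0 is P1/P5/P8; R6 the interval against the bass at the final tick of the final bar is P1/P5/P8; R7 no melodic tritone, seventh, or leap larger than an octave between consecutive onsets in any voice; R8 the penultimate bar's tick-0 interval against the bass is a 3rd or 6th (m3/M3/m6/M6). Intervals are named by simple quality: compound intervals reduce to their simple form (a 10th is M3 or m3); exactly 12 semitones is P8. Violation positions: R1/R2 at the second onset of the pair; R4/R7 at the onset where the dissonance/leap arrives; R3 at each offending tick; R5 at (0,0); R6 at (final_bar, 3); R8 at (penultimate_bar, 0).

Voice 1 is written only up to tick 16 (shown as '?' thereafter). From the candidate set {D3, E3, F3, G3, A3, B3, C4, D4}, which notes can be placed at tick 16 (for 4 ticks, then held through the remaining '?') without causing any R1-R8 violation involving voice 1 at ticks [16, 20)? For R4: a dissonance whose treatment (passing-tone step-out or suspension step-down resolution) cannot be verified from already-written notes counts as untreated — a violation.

{A3, B3, D3}

D3: legal
E3: violates R4
F3: violates R7
G3: violates R4
A3: legal
B3: legal
C4: violates R1,R4
D4: violates R2,R3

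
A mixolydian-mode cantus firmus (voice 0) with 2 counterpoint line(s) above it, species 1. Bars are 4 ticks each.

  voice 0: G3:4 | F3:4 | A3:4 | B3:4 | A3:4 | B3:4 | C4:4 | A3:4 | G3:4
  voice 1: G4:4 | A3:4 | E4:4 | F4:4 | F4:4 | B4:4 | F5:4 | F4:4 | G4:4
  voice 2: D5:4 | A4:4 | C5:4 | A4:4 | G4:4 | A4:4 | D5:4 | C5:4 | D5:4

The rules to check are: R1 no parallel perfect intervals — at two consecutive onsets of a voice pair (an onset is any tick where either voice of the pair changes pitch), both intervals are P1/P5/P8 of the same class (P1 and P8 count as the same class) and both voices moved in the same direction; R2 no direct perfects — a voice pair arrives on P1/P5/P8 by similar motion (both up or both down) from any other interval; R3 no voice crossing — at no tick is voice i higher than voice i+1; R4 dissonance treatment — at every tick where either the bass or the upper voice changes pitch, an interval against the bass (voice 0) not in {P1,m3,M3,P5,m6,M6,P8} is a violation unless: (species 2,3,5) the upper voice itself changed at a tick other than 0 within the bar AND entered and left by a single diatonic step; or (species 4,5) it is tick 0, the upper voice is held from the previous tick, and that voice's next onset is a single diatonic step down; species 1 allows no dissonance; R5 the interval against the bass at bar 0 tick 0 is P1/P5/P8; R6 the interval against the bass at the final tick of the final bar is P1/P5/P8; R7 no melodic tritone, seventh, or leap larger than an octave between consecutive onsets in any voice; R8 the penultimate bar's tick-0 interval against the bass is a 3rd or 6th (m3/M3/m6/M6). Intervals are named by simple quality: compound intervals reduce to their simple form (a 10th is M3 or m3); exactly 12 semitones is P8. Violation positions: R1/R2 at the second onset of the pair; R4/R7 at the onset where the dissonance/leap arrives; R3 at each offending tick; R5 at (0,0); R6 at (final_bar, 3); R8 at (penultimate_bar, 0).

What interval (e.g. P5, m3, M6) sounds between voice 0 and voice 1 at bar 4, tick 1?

m6

voice 0=A3 voice 1=F4 -> m6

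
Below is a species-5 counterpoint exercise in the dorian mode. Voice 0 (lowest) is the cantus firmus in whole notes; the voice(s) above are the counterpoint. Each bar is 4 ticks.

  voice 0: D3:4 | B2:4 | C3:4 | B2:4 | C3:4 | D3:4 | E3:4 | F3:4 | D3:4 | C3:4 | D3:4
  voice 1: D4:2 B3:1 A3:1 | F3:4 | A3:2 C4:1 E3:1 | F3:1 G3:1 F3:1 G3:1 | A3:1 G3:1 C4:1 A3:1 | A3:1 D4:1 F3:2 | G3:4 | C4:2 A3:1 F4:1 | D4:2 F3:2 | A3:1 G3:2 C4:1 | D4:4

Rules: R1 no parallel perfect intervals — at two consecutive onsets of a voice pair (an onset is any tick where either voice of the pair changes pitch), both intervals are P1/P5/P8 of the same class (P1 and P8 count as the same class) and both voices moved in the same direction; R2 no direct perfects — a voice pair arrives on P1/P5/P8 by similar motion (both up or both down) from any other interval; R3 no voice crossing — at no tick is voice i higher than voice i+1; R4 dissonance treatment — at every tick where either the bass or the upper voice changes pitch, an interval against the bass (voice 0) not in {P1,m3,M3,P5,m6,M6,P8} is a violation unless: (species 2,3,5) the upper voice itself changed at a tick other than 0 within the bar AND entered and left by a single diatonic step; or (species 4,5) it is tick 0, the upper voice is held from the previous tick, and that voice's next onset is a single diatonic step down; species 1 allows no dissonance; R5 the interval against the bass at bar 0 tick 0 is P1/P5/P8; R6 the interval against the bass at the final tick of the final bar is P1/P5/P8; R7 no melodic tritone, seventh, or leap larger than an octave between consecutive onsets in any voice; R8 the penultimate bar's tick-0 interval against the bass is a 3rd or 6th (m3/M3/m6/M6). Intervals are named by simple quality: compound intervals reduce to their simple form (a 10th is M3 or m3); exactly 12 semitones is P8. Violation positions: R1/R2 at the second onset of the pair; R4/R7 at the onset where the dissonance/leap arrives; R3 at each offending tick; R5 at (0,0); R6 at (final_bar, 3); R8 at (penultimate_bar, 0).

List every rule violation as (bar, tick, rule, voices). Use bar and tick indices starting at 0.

(1, 0, R4, (0, 1))
(3, 0, R4, (0, 1))
(7, 0, R2, (0, 1))
(8, 0, R1, (0, 1))
(10, 0, R1, (0, 1))

bar 0: v0=D3 v1=D4 downbeat P8
bar 1: v0=B2 v1=F3 downbeat TT
bar 2: v0=C3 v1=A3 downbeat M6
bar 3: v0=B2 v1=F3 downbeat TT
bar 4: v0=C3 v1=A3 downbeat M6
bar 5: v0=D3 v1=A3 downbeat P5
bar 6: v0=E3 v1=G3 downbeat m3
bar 7: v0=F3 v1=C4 downbeat P5
bar 8: v0=D3 v1=D4 downbeat P8
bar 9: v0=C3 v1=A3 downbeat M6
bar 10: v0=D3 v1=D4 downbeat P8
  -> R4 @ bar 1 tick 0 v(0, 1): B2/F3 TT untreated
  -> R4 @ bar 3 tick 0 v(0, 1): B2/F3 TT untreated
  -> R2 @ bar 7 tick 0 v(0, 1): E3/G3 m3 -> F3/C4 P5 similar
  -> R1 @ bar 8 tick 0 v(0, 1): F3/F4 P8 -> D3/D4 P8 similar
  -> R1 @ bar 10 tick 0 v(0, 1): C3/C4 P8 -> D3/D4 P8 similar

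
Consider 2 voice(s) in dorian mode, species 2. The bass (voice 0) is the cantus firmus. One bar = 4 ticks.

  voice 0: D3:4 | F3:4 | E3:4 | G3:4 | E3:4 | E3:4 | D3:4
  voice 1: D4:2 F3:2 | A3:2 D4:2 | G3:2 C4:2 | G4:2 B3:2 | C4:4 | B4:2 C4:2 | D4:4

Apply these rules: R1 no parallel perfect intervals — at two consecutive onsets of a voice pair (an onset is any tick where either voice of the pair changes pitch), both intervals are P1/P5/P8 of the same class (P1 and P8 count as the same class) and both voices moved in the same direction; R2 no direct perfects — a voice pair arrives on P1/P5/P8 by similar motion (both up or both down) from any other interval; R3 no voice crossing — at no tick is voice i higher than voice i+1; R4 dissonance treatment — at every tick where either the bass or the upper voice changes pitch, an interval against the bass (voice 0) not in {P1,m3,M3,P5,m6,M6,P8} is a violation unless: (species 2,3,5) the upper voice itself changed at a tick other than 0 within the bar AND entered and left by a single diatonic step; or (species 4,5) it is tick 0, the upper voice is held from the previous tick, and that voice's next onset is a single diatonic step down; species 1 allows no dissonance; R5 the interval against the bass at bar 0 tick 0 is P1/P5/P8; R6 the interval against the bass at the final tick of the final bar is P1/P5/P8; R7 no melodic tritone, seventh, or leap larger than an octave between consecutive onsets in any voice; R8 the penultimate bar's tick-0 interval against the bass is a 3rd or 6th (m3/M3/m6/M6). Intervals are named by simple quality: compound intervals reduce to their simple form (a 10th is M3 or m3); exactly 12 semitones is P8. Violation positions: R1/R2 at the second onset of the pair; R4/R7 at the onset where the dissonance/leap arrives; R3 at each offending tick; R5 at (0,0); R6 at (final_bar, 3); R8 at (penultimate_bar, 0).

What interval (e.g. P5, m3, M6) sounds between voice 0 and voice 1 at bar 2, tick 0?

m3

voice 0=E3 voice 1=G3 -> m3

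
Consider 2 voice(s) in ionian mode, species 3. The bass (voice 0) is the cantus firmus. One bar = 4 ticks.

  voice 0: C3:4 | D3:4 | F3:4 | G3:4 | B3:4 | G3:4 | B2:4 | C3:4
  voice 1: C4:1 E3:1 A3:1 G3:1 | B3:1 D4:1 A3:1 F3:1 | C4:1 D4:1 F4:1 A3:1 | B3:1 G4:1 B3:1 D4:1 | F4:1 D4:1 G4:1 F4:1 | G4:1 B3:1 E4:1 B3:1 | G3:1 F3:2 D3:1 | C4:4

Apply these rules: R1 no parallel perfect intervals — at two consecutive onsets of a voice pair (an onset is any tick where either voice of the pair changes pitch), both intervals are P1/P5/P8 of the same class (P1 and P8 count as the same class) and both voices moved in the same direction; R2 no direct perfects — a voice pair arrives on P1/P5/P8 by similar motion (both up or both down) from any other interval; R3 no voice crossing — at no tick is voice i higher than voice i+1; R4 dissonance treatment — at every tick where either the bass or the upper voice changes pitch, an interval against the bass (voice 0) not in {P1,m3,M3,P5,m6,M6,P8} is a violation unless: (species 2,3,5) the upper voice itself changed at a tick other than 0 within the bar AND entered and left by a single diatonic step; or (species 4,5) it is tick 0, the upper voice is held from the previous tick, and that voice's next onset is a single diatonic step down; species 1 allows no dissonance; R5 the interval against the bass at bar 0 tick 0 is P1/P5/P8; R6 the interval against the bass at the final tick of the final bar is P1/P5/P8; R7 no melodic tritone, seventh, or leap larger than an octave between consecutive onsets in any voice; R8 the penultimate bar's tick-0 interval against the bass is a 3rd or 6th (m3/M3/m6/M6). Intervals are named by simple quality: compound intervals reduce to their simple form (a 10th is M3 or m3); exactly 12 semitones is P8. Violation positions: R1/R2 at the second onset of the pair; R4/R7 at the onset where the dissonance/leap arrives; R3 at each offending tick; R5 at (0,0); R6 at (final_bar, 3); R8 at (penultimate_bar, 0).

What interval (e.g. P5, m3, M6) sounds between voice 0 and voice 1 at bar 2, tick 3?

M3

voice 0=F3 voice 1=A3 -> M3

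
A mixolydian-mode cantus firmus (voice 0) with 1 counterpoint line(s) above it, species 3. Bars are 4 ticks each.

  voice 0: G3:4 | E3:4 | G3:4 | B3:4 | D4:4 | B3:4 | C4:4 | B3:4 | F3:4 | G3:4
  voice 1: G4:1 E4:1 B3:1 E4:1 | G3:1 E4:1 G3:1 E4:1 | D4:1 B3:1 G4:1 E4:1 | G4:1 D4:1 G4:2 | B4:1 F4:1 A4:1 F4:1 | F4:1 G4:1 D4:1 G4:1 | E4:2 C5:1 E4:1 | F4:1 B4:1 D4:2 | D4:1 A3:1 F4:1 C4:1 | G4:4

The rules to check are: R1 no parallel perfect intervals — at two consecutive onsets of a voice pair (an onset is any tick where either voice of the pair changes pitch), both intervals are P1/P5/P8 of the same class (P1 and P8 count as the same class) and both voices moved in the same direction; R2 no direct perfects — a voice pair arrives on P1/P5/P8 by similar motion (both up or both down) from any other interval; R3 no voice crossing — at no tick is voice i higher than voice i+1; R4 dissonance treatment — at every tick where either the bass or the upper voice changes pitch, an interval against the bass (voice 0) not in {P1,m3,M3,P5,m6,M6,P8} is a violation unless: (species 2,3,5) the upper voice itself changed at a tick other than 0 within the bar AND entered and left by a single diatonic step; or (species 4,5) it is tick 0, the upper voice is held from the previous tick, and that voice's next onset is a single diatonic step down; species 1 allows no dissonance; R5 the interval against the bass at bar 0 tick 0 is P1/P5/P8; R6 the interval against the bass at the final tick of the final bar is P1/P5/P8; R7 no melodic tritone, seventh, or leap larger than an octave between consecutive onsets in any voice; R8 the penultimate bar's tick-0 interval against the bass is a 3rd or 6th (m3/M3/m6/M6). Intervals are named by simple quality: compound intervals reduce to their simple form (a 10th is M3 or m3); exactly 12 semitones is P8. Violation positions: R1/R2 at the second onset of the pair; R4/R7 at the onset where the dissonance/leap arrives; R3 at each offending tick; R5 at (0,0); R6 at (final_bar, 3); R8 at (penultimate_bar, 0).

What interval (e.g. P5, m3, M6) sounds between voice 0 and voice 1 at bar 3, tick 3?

m6

voice 0=B3 voice 1=G4 -> m6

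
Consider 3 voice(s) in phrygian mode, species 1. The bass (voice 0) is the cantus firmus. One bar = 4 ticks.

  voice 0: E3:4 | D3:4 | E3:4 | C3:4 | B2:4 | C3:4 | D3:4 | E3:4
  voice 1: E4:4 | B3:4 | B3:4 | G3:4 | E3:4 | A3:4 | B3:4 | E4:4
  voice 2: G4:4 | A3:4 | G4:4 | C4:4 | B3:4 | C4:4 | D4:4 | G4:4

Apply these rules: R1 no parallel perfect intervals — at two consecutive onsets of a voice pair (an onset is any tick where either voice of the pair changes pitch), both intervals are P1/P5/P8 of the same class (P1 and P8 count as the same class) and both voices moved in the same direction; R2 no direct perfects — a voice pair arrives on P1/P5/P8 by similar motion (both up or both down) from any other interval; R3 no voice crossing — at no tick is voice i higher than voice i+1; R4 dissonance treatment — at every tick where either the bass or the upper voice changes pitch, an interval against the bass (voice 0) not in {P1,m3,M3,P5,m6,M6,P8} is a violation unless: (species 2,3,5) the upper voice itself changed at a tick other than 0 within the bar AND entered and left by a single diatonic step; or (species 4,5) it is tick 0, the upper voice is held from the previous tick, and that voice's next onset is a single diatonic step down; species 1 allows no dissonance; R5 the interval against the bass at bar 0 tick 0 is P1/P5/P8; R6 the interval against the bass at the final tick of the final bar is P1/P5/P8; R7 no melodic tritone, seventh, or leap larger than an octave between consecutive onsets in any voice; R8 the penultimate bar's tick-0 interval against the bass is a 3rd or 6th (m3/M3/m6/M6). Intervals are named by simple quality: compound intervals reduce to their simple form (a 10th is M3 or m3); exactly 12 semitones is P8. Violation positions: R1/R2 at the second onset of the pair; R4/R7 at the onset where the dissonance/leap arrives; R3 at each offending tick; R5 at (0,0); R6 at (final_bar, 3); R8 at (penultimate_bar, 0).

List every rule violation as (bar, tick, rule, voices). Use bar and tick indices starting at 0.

bar 0: v0=E3 v1=E4 v2=G4 downbeat m3
bar 1: v0=D3 v1=B3 v2=A3 downbeat P5
bar 2: v0=E3 v1=B3 v2=G4 downbeat m3
bar 3: v0=C3 v1=G3 v2=C4 downbeat P8
bar 4: v0=B2 v1=E3 v2=B3 downbeat P8
bar 5: v0=C3 v1=A3 v2=C4 downbeat P8
bar 6: v0=D3 v1=B3 v2=D4 downbeat P8
bar 7: v0=E3 v1=E4 v2=G4 downbeat m3
  -> R5 @ bar 0 tick 0 v(0, 2): opens on m3
  -> R2 @ bar 1 tick 0 v(0, 2): E3/G4 m3 -> D3/A3 P5 similar
  -> R3 @ bar 1 tick 0 v(1, 2): B3 above A3
  -> R7 @ bar 1 tick 0 v(2,): G4->A3 leap 10st
  -> R3 @ bar 1 tick 1 v(1, 2): B3 above A3
  -> R3 @ bar 1 tick 2 v(1, 2): B3 above A3
  -> R3 @ bar 1 tick 3 v(1, 2): B3 above A3
  -> R7 @ bar 2 tick 0 v(2,): A3->G4 leap 10st
  -> R1 @ bar 3 tick 0 v(0, 1): E3/B3 P5 -> C3/G3 P5 similar
  -> R2 @ bar 3 tick 0 v(0, 2): E3/G4 m3 -> C3/C4 P8 similar
  -> R1 @ bar 4 tick 0 v(0, 2): C3/C4 P8 -> B2/B3 P8 similar
  -> R2 @ bar 4 tick 0 v(1, 2): G3/C4 P4 -> E3/B3 P5 similar
  -> R4 @ bar 4 tick 0 v(0, 1): B2/E3 P4 untreated
  -> R1 @ bar 5 tick 0 v(0, 2): B2/B3 P8 -> C3/C4 P8 similar
  -> R1 @ bar 6 tick 0 v(0, 2): C3/C4 P8 -> D3/D4 P8 similar
  -> R8 @ bar 6 tick 0 v(0, 2): penult P8 not 3rd/6th
  -> R2 @ bar 7 tick 0 v(0, 1): D3/B3 M6 -> E3/E4 P8 similar
  -> R6 @ bar 7 tick 3 v(0, 2): closes on m3

(0, 0, R5, (0, 2))
(1, 0, R2, (0, 2))
(1, 0, R3, (1, 2))
(1, 0, R7, (2,))
(1, 1, R3, (1, 2))
(1, 2, R3, (1, 2))
(1, 3, R3, (1, 2))
(2, 0, R7, (2,))
(3, 0, R1, (0, 1))
(3, 0, R2, (0, 2))
(4, 0, R1, (0, 2))
(4, 0, R2, (1, 2))
(4, 0, R4, (0, 1))
(5, 0, R1, (0, 2))
(6, 0, R1, (0, 2))
(6, 0, R8, (0, 2))
(7, 0, R2, (0, 1))
(7, 3, R6, (0, 2))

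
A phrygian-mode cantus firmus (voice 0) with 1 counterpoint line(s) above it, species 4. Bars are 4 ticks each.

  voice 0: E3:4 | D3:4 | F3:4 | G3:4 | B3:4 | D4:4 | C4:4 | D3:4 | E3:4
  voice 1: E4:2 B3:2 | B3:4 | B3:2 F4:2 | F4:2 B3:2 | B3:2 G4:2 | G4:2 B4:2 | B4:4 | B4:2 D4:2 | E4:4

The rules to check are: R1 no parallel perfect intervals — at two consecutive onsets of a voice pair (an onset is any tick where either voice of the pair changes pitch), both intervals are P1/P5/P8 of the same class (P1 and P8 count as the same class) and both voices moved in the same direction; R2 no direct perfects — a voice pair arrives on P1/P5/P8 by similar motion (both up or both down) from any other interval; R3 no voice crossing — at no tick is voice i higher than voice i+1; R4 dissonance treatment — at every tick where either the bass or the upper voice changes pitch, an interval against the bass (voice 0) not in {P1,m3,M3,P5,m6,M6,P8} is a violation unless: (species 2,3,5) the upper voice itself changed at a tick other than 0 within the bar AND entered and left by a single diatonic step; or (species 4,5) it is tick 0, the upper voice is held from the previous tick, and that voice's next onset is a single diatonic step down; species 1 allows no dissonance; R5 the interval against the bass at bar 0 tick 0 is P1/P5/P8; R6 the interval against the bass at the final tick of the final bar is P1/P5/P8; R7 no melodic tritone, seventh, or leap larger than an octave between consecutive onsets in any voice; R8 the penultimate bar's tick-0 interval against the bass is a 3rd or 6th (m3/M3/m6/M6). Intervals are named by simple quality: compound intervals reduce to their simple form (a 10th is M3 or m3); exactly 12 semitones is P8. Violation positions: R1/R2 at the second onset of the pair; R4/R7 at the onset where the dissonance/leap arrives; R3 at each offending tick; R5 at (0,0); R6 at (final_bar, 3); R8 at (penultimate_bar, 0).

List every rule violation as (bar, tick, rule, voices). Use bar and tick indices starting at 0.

bar 0: v0=E3 v1=E4 downbeat P8
bar 1: v0=D3 v1=B3 downbeat M6
bar 2: v0=F3 v1=B3 downbeat TT
bar 3: v0=G3 v1=F4 downbeat m7
bar 4: v0=B3 v1=B3 downbeat P1
bar 5: v0=D4 v1=G4 downbeat P4
bar 6: v0=C4 v1=B4 downbeat M7
bar 7: v0=D3 v1=B4 downbeat M6
bar 8: v0=E3 v1=E4 downbeat P8
  -> R4 @ bar 2 tick 0 v(0, 1): F3/B3 TT untreated
  -> R7 @ bar 2 tick 2 v(1,): B3->F4 leap 6st
  -> R4 @ bar 3 tick 0 v(0, 1): G3/F4 m7 untreated
  -> R7 @ bar 3 tick 2 v(1,): F4->B3 leap 6st
  -> R4 @ bar 5 tick 0 v(0, 1): D4/G4 P4 untreated
  -> R4 @ bar 6 tick 0 v(0, 1): C4/B4 M7 untreated
  -> R7 @ bar 7 tick 0 v(0,): C4->D3 leap 10st
  -> R1 @ bar 8 tick 0 v(0, 1): D3/D4 P8 -> E3/E4 P8 similar

(2, 0, R4, (0, 1))
(2, 2, R7, (1,))
(3, 0, R4, (0, 1))
(3, 2, R7, (1,))
(5, 0, R4, (0, 1))
(6, 0, R4, (0, 1))
(7, 0, R7, (0,))
(8, 0, R1, (0, 1))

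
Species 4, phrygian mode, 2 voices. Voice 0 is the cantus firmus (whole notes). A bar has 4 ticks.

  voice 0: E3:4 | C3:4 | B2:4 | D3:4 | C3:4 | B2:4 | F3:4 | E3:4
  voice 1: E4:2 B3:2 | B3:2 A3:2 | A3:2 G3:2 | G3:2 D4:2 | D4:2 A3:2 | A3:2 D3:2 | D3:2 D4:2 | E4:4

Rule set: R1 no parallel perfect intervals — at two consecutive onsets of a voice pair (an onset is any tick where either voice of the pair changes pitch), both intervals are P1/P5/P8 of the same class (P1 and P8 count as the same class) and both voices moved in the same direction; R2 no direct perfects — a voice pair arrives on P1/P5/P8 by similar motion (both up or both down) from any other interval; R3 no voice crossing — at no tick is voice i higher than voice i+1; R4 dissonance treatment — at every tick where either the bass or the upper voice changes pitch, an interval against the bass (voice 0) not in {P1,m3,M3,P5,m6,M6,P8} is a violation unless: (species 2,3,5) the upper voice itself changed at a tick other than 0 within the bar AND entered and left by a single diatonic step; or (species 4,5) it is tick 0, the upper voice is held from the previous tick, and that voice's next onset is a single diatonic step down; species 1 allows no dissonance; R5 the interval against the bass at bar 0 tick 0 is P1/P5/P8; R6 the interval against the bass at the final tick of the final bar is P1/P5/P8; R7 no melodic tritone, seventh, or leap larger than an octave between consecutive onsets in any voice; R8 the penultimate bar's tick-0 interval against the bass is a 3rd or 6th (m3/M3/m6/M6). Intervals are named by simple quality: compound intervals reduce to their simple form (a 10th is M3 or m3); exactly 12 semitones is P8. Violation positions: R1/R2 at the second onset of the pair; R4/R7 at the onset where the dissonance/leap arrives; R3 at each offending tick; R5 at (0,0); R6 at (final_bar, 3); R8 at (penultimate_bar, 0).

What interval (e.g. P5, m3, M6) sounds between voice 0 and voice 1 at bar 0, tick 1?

voice 0=E3 voice 1=E4 -> P8

P8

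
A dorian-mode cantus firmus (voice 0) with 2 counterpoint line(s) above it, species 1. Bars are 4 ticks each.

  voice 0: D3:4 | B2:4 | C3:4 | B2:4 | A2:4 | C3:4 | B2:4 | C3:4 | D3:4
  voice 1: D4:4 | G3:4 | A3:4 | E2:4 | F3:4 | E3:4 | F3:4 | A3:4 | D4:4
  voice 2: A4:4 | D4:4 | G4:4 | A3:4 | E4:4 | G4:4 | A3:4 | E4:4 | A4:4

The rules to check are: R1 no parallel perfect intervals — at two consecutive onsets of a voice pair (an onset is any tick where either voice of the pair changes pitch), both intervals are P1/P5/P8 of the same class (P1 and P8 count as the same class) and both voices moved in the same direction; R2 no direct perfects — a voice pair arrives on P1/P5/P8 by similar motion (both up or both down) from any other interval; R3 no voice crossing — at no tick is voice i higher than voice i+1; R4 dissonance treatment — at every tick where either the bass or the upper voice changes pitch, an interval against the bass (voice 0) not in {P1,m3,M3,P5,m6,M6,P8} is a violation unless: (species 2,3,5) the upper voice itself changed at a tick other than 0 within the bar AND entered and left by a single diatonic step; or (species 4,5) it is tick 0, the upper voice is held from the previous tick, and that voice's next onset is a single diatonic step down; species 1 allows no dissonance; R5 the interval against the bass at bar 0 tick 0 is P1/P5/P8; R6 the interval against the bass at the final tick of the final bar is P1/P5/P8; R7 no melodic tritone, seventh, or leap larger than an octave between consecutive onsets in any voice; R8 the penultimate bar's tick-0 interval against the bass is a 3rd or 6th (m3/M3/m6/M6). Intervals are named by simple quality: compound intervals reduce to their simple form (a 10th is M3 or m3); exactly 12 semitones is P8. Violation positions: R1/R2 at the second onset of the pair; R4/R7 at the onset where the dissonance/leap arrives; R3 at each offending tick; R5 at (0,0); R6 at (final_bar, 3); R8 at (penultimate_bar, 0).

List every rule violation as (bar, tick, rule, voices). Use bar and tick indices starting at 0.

bar 0: v0=D3 v1=D4 v2=A4 downbeat P5
bar 1: v0=B2 v1=G3 v2=D4 downbeat m3
bar 2: v0=C3 v1=A3 v2=G4 downbeat P5
bar 3: v0=B2 v1=E2 v2=A3 downbeat m7
bar 4: v0=A2 v1=F3 v2=E4 downbeat P5
bar 5: v0=C3 v1=E3 v2=G4 downbeat P5
bar 6: v0=B2 v1=F3 v2=A3 downbeat m7
bar 7: v0=C3 v1=A3 v2=E4 downbeat M3
bar 8: v0=D3 v1=D4 v2=A4 downbeat P5
  -> R1 @ bar 1 tick 0 v(1, 2): D4/A4 P5 -> G3/D4 P5 similar
  -> R2 @ bar 2 tick 0 v(0, 2): B2/D4 m3 -> C3/G4 P5 similar
  -> R2 @ bar 3 tick 0 v(0, 1): C3/A3 M6 -> B2/E2 P5 similar
  -> R3 @ bar 3 tick 0 v(0, 1): B2 above E2
  -> R4 @ bar 3 tick 0 v(0, 2): B2/A3 m7 untreated
  -> R7 @ bar 3 tick 0 v(1,): A3->E2 leap 17st
  -> R7 @ bar 3 tick 0 v(2,): G4->A3 leap 10st
  -> R3 @ bar 3 tick 1 v(0, 1): B2 above E2
  -> R3 @ bar 3 tick 2 v(0, 1): B2 above E2
  -> R3 @ bar 3 tick 3 v(0, 1): B2 above E2
  -> R7 @ bar 4 tick 0 v(1,): E2->F3 leap 13st
  -> R1 @ bar 5 tick 0 v(0, 2): A2/E4 P5 -> C3/G4 P5 similar
  -> R4 @ bar 6 tick 0 v(0, 1): B2/F3 TT untreated
  -> R4 @ bar 6 tick 0 v(0, 2): B2/A3 m7 untreated
  -> R7 @ bar 6 tick 0 v(2,): G4->A3 leap 10st
  -> R2 @ bar 7 tick 0 v(1, 2): F3/A3 M3 -> A3/E4 P5 similar
  -> R1 @ bar 8 tick 0 v(1, 2): A3/E4 P5 -> D4/A4 P5 similar
  -> R2 @ bar 8 tick 0 v(0, 1): C3/A3 M6 -> D3/D4 P8 similar
  -> R2 @ bar 8 tick 0 v(0, 2): C3/E4 M3 -> D3/A4 P5 similar

(1, 0, R1, (1, 2))
(2, 0, R2, (0, 2))
(3, 0, R2, (0, 1))
(3, 0, R3, (0, 1))
(3, 0, R4, (0, 2))
(3, 0, R7, (1,))
(3, 0, R7, (2,))
(3, 1, R3, (0, 1))
(3, 2, R3, (0, 1))
(3, 3, R3, (0, 1))
(4, 0, R7, (1,))
(5, 0, R1, (0, 2))
(6, 0, R4, (0, 1))
(6, 0, R4, (0, 2))
(6, 0, R7, (2,))
(7, 0, R2, (1, 2))
(8, 0, R1, (1, 2))
(8, 0, R2, (0, 1))
(8, 0, R2, (0, 2))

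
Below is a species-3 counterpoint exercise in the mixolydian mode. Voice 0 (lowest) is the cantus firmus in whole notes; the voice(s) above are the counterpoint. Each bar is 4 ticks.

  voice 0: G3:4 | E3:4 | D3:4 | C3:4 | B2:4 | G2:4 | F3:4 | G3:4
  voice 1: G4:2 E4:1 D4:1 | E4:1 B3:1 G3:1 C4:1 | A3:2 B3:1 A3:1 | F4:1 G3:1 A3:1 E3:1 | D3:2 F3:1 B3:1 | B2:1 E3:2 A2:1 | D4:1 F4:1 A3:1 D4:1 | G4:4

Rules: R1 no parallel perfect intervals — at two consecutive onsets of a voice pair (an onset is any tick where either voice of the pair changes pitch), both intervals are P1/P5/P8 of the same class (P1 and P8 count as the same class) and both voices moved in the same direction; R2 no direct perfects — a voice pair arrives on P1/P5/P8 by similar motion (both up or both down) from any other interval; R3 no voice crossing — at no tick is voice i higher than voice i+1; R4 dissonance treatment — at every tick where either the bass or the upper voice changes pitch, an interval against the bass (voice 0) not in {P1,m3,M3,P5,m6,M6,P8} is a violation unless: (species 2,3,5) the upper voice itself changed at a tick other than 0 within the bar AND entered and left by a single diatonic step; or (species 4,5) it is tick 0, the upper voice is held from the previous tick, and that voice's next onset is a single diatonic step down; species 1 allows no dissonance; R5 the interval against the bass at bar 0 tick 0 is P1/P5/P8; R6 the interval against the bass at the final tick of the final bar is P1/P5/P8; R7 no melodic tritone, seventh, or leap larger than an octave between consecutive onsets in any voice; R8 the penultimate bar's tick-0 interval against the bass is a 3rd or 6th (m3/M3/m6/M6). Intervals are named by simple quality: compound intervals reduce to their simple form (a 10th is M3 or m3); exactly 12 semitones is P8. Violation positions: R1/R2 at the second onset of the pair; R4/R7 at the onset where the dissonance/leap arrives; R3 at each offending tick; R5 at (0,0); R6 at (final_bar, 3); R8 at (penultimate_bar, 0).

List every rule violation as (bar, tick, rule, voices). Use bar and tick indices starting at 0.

(2, 0, R2, (0, 1))
(3, 0, R4, (0, 1))
(3, 1, R7, (1,))
(4, 2, R4, (0, 1))
(4, 3, R7, (1,))
(5, 3, R4, (0, 1))
(6, 0, R7, (0,))
(6, 0, R7, (1,))
(7, 0, R2, (0, 1))

bar 0: v0=G3 v1=G4 downbeat P8
bar 1: v0=E3 v1=E4 downbeat P8
bar 2: v0=D3 v1=A3 downbeat P5
bar 3: v0=C3 v1=F4 downbeat P4
bar 4: v0=B2 v1=D3 downbeat m3
bar 5: v0=G2 v1=B2 downbeat M3
bar 6: v0=F3 v1=D4 downbeat M6
bar 7: v0=G3 v1=G4 downbeat P8
  -> R2 @ bar 2 tick 0 v(0, 1): E3/C4 m6 -> D3/A3 P5 similar
  -> R4 @ bar 3 tick 0 v(0, 1): C3/F4 P4 untreated
  -> R7 @ bar 3 tick 1 v(1,): F4->G3 leap 10st
  -> R4 @ bar 4 tick 2 v(0, 1): B2/F3 TT untreated
  -> R7 @ bar 4 tick 3 v(1,): F3->B3 leap 6st
  -> R4 @ bar 5 tick 3 v(0, 1): G2/A2 M2 untreated
  -> R7 @ bar 6 tick 0 v(0,): G2->F3 leap 10st
  -> R7 @ bar 6 tick 0 v(1,): A2->D4 leap 17st
  -> R2 @ bar 7 tick 0 v(0, 1): F3/D4 M6 -> G3/G4 P8 similar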